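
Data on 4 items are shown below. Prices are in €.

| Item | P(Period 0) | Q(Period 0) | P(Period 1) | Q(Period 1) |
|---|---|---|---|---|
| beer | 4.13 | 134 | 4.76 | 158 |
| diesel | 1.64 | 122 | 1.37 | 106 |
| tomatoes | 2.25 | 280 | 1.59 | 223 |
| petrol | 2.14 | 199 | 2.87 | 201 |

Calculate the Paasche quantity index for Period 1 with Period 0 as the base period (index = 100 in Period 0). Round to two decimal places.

Paasche quantity index uses current-period prices as weights.
ΣP(Period 1)·Q(Period 1) = 4.76×158 + 1.37×106 + 1.59×223 + 2.87×201 = 752.08 + 145.22 + 354.57 + 576.87 = 1828.74
ΣP(Period 1)·Q(Period 0) = 4.76×134 + 1.37×122 + 1.59×280 + 2.87×199 = 637.84 + 167.14 + 445.2 + 571.13 = 1821.31
Index = 1828.74 / 1821.31 × 100 = 100.4079

100.41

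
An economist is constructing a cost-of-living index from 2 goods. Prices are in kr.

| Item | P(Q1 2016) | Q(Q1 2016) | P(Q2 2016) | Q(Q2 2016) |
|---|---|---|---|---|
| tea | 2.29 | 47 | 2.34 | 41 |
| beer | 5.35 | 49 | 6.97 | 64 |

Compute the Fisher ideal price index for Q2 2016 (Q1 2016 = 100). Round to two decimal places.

123.16

Laspeyres component (base-period weights):
ΣP(Q2 2016)Q(Q1 2016) = 2.34×47 + 6.97×49 = 109.98 + 341.53 = 451.51
ΣP(Q1 2016)Q(Q1 2016) = 2.29×47 + 5.35×49 = 107.63 + 262.15 = 369.78
L = 451.51 / 369.78 × 100 = 122.1023
Paasche component (current-period weights):
ΣP(Q2 2016)Q(Q2 2016) = 2.34×41 + 6.97×64 = 95.94 + 446.08 = 542.02
ΣP(Q1 2016)Q(Q2 2016) = 2.29×41 + 5.35×64 = 93.89 + 342.4 = 436.29
P = 542.02 / 436.29 × 100 = 124.2339
Fisher = √(L × P) = √(122.1023 × 124.2339) = 123.1635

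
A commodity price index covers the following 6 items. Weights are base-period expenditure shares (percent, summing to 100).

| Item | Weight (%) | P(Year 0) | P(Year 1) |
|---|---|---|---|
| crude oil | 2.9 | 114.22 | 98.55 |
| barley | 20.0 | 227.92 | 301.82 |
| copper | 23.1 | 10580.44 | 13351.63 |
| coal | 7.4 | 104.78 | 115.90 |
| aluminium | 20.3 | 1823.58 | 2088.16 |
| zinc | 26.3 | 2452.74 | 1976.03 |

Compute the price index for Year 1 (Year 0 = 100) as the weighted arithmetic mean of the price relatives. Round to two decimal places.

crude oil: 2.9 × (98.55/114.22) = 2.9 × 0.862809 = 2.5021
barley: 20.0 × (301.82/227.92) = 20.0 × 1.324237 = 26.4847
copper: 23.1 × (13351.63/10580.44) = 23.1 × 1.261916 = 29.1503
coal: 7.4 × (115.90/104.78) = 7.4 × 1.106127 = 8.1853
aluminium: 20.3 × (2088.16/1823.58) = 20.3 × 1.145088 = 23.2453
zinc: 26.3 × (1976.03/2452.74) = 26.3 × 0.805642 = 21.1884
Index = Σ wᵢ·(p₁ᵢ/p₀ᵢ) = 2.5021 + 26.4847 + 29.1503 + 8.1853 + 23.2453 + 21.1884 = 110.7562

110.76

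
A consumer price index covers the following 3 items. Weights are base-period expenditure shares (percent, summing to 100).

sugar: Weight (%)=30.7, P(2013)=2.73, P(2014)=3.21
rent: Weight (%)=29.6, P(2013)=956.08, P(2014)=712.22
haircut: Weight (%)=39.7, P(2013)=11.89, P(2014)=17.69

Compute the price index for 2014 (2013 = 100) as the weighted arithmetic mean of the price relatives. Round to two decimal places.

117.21

sugar: 30.7 × (3.21/2.73) = 30.7 × 1.175824 = 36.0978
rent: 29.6 × (712.22/956.08) = 29.6 × 0.744938 = 22.0502
haircut: 39.7 × (17.69/11.89) = 39.7 × 1.487805 = 59.0659
Index = Σ wᵢ·(p₁ᵢ/p₀ᵢ) = 36.0978 + 22.0502 + 59.0659 = 117.2138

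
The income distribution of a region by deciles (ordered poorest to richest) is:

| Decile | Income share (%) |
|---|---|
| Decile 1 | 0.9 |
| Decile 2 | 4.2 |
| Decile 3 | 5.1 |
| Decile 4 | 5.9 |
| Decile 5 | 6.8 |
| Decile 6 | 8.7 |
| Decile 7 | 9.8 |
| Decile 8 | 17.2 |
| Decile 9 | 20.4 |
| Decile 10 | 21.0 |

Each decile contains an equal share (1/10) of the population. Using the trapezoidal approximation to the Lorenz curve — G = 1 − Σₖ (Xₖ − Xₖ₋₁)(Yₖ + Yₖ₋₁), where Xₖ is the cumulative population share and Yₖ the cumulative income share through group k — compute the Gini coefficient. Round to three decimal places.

0.368

Cumulative income shares Yₖ: 0.0090, 0.0510, 0.1020, 0.1610, 0.2290, 0.3160, 0.4140, 0.5860, 0.7900, 1.0000
Σ (Xₖ−Xₖ₋₁)(Yₖ+Yₖ₋₁) = (1/10)(0.0090+0.0000) + (1/10)(0.0510+0.0090) + (1/10)(0.1020+0.0510) + (1/10)(0.1610+0.1020) + (1/10)(0.2290+0.1610) + (1/10)(0.3160+0.2290) + (1/10)(0.4140+0.3160) + (1/10)(0.5860+0.4140) + (1/10)(0.7900+0.5860) + (1/10)(1.0000+0.7900)
  = 0.0009 + 0.0060 + 0.0153 + 0.0263 + 0.0390 + 0.0545 + 0.0730 + 0.1000 + 0.1376 + 0.1790 = 0.6316
G = 1 − 0.6316 = 0.3684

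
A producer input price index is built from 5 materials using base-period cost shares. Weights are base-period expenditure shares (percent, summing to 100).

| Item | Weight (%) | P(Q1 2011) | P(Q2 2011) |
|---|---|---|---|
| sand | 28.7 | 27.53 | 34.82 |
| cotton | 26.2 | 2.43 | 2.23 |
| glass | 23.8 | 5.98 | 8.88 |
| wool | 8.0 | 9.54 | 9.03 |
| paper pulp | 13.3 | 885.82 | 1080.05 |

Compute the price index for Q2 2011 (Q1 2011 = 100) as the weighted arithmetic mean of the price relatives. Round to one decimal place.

119.5

sand: 28.7 × (34.82/27.53) = 28.7 × 1.264802 = 36.2998
cotton: 26.2 × (2.23/2.43) = 26.2 × 0.917695 = 24.0436
glass: 23.8 × (8.88/5.98) = 23.8 × 1.484950 = 35.3418
wool: 8.0 × (9.03/9.54) = 8.0 × 0.946541 = 7.5723
paper pulp: 13.3 × (1080.05/885.82) = 13.3 × 1.219266 = 16.2162
Index = Σ wᵢ·(p₁ᵢ/p₀ᵢ) = 36.2998 + 24.0436 + 35.3418 + 7.5723 + 16.2162 = 119.4738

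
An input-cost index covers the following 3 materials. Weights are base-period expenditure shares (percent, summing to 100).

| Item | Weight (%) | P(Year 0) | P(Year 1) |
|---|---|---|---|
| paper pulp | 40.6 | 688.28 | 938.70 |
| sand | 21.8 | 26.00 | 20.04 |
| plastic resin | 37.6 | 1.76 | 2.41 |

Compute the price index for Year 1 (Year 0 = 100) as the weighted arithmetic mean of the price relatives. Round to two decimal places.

123.66

paper pulp: 40.6 × (938.70/688.28) = 40.6 × 1.363834 = 55.3717
sand: 21.8 × (20.04/26.00) = 21.8 × 0.770769 = 16.8028
plastic resin: 37.6 × (2.41/1.76) = 37.6 × 1.369318 = 51.4864
Index = Σ wᵢ·(p₁ᵢ/p₀ᵢ) = 55.3717 + 16.8028 + 51.4864 = 123.6608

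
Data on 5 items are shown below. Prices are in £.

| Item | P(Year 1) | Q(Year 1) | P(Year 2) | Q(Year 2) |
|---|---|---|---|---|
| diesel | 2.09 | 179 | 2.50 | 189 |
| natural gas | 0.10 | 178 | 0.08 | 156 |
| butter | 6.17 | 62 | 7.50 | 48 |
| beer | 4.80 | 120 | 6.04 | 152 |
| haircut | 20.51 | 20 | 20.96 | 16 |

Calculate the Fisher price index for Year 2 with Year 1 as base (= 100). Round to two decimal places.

118.27

Laspeyres component (base-period weights):
ΣP(Year 2)Q(Year 1) = 2.50×179 + 0.08×178 + 7.50×62 + 6.04×120 + 20.96×20 = 447.5 + 14.24 + 465 + 724.8 + 419.2 = 2070.74
ΣP(Year 1)Q(Year 1) = 2.09×179 + 0.10×178 + 6.17×62 + 4.80×120 + 20.51×20 = 374.11 + 17.8 + 382.54 + 576 + 410.2 = 1760.65
L = 2070.74 / 1760.65 × 100 = 117.6122
Paasche component (current-period weights):
ΣP(Year 2)Q(Year 2) = 2.50×189 + 0.08×156 + 7.50×48 + 6.04×152 + 20.96×16 = 472.5 + 12.48 + 360 + 918.08 + 335.36 = 2098.42
ΣP(Year 1)Q(Year 2) = 2.09×189 + 0.10×156 + 6.17×48 + 4.80×152 + 20.51×16 = 395.01 + 15.6 + 296.16 + 729.6 + 328.16 = 1764.53
P = 2098.42 / 1764.53 × 100 = 118.9223
Fisher = √(L × P) = √(117.6122 × 118.9223) = 118.2655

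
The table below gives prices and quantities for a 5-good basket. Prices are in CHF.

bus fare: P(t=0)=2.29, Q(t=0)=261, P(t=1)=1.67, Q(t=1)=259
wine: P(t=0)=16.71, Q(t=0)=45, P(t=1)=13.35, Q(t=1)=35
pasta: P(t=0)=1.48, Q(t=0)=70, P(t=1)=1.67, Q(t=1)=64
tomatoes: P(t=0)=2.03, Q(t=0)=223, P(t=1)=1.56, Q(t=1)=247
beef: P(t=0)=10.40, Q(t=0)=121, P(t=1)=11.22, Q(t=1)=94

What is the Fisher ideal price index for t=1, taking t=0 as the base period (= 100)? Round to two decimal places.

89.63

Laspeyres component (base-period weights):
ΣP(t=1)Q(t=0) = 1.67×261 + 13.35×45 + 1.67×70 + 1.56×223 + 11.22×121 = 435.87 + 600.75 + 116.9 + 347.88 + 1357.62 = 2859.02
ΣP(t=0)Q(t=0) = 2.29×261 + 16.71×45 + 1.48×70 + 2.03×223 + 10.40×121 = 597.69 + 751.95 + 103.6 + 452.69 + 1258.4 = 3164.33
L = 2859.02 / 3164.33 × 100 = 90.3515
Paasche component (current-period weights):
ΣP(t=1)Q(t=1) = 1.67×259 + 13.35×35 + 1.67×64 + 1.56×247 + 11.22×94 = 432.53 + 467.25 + 106.88 + 385.32 + 1054.68 = 2446.66
ΣP(t=0)Q(t=1) = 2.29×259 + 16.71×35 + 1.48×64 + 2.03×247 + 10.40×94 = 593.11 + 584.85 + 94.72 + 501.41 + 977.6 = 2751.69
P = 2446.66 / 2751.69 × 100 = 88.9148
Fisher = √(L × P) = √(90.3515 × 88.9148) = 89.6303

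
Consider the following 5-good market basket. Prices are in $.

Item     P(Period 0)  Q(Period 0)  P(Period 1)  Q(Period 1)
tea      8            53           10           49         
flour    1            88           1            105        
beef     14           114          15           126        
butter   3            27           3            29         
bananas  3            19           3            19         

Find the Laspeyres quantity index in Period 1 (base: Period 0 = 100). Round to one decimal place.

107.1

Laspeyres quantity index uses base-period prices as weights.
ΣP(Period 0)·Q(Period 1) = 8×49 + 1×105 + 14×126 + 3×29 + 3×19 = 392 + 105 + 1764 + 87 + 57 = 2405
ΣP(Period 0)·Q(Period 0) = 8×53 + 1×88 + 14×114 + 3×27 + 3×19 = 424 + 88 + 1596 + 81 + 57 = 2246
Index = 2405 / 2246 × 100 = 107.0793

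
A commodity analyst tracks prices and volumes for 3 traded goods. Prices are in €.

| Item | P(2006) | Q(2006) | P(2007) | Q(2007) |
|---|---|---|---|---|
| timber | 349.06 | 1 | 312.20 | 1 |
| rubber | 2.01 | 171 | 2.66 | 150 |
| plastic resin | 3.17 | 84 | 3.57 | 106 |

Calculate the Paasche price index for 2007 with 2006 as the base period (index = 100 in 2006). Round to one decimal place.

110.4

Paasche price index uses current-period quantities as weights.
ΣP(2007)·Q(2007) = 312.20×1 + 2.66×150 + 3.57×106 = 312.2 + 399 + 378.42 = 1089.62
ΣP(2006)·Q(2007) = 349.06×1 + 2.01×150 + 3.17×106 = 349.06 + 301.5 + 336.02 = 986.58
Index = 1089.62 / 986.58 × 100 = 110.4442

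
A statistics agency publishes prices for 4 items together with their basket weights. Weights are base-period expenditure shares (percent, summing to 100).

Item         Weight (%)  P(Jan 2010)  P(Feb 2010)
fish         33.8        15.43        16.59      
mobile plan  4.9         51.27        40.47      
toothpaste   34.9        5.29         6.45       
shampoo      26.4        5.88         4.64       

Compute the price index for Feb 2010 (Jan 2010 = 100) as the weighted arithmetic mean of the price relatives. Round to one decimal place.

103.6

fish: 33.8 × (16.59/15.43) = 33.8 × 1.075178 = 36.3410
mobile plan: 4.9 × (40.47/51.27) = 4.9 × 0.789350 = 3.8678
toothpaste: 34.9 × (6.45/5.29) = 34.9 × 1.219282 = 42.5529
shampoo: 26.4 × (4.64/5.88) = 26.4 × 0.789116 = 20.8327
Index = Σ wᵢ·(p₁ᵢ/p₀ᵢ) = 36.3410 + 3.8678 + 42.5529 + 20.8327 = 103.5944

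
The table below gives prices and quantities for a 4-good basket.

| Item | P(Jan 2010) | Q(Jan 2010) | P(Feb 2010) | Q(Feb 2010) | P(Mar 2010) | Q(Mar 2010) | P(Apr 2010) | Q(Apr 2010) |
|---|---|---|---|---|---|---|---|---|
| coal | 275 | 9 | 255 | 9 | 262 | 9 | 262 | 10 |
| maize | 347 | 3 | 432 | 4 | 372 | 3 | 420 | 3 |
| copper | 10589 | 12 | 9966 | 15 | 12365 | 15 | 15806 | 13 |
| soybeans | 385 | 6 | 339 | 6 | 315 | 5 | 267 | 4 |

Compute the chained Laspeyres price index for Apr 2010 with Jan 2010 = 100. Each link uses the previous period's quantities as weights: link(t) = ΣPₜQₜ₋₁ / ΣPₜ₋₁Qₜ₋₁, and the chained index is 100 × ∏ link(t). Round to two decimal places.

147.15

Link Jan 2010→Feb 2010:
ΣP(Feb 2010)Q(Jan 2010) = 255×9 + 432×3 + 9966×12 + 339×6 = 2295 + 1296 + 119592 + 2034 = 125217
ΣP(Jan 2010)Q(Jan 2010) = 275×9 + 347×3 + 10589×12 + 385×6 = 2475 + 1041 + 127068 + 2310 = 132894
link = 125217/132894 = 0.942232
Link Feb 2010→Mar 2010:
ΣP(Mar 2010)Q(Feb 2010) = 262×9 + 372×4 + 12365×15 + 315×6 = 2358 + 1488 + 185475 + 1890 = 191211
ΣP(Feb 2010)Q(Feb 2010) = 255×9 + 432×4 + 9966×15 + 339×6 = 2295 + 1728 + 149490 + 2034 = 155547
link = 191211/155547 = 1.229281
Link Mar 2010→Apr 2010:
ΣP(Apr 2010)Q(Mar 2010) = 262×9 + 420×3 + 15806×15 + 267×5 = 2358 + 1260 + 237090 + 1335 = 242043
ΣP(Mar 2010)Q(Mar 2010) = 262×9 + 372×3 + 12365×15 + 315×5 = 2358 + 1116 + 185475 + 1575 = 190524
link = 242043/190524 = 1.270407
Chained index = 100 × 0.942232 × 1.229281 × 1.270407 = 147.1472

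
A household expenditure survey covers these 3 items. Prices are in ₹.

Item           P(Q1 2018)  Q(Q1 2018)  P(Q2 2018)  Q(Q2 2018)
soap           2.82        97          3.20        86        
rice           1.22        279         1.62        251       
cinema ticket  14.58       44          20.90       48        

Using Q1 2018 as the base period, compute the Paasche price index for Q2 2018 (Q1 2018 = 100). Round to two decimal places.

Paasche price index uses current-period quantities as weights.
ΣP(Q2 2018)·Q(Q2 2018) = 3.20×86 + 1.62×251 + 20.90×48 = 275.2 + 406.62 + 1003.2 = 1685.02
ΣP(Q1 2018)·Q(Q2 2018) = 2.82×86 + 1.22×251 + 14.58×48 = 242.52 + 306.22 + 699.84 = 1248.58
Index = 1685.02 / 1248.58 × 100 = 134.9549

134.95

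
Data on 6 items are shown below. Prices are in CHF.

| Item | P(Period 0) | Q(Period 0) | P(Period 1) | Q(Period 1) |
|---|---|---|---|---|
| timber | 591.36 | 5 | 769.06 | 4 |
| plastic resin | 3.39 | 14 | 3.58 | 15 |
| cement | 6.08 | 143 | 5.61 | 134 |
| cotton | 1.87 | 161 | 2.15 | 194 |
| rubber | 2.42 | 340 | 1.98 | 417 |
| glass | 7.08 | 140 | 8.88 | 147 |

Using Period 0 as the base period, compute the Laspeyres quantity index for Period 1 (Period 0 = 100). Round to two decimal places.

94.24

Laspeyres quantity index uses base-period prices as weights.
ΣP(Period 0)·Q(Period 1) = 591.36×4 + 3.39×15 + 6.08×134 + 1.87×194 + 2.42×417 + 7.08×147 = 2365.44 + 50.85 + 814.72 + 362.78 + 1009.14 + 1040.76 = 5643.69
ΣP(Period 0)·Q(Period 0) = 591.36×5 + 3.39×14 + 6.08×143 + 1.87×161 + 2.42×340 + 7.08×140 = 2956.8 + 47.46 + 869.44 + 301.07 + 822.8 + 991.2 = 5988.77
Index = 5643.69 / 5988.77 × 100 = 94.2379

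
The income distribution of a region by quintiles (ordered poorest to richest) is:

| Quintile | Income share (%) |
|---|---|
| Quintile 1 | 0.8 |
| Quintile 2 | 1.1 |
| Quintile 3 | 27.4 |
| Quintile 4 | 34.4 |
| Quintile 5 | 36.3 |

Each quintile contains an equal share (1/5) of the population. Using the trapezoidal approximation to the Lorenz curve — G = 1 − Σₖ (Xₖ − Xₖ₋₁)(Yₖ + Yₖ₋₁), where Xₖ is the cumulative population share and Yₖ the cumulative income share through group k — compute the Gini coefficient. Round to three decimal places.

0.417

Cumulative income shares Yₖ: 0.0080, 0.0190, 0.2930, 0.6370, 1.0000
Σ (Xₖ−Xₖ₋₁)(Yₖ+Yₖ₋₁) = (1/5)(0.0080+0.0000) + (1/5)(0.0190+0.0080) + (1/5)(0.2930+0.0190) + (1/5)(0.6370+0.2930) + (1/5)(1.0000+0.6370)
  = 0.0016 + 0.0054 + 0.0624 + 0.1860 + 0.3274 = 0.5828
G = 1 − 0.5828 = 0.4172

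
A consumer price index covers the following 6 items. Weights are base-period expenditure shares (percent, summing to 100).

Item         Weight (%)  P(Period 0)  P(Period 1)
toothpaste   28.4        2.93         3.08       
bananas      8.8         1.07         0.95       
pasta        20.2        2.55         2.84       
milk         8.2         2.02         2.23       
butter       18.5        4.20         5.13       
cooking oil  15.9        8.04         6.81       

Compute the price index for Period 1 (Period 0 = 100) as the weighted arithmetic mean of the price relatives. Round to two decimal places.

105.28

toothpaste: 28.4 × (3.08/2.93) = 28.4 × 1.051195 = 29.8539
bananas: 8.8 × (0.95/1.07) = 8.8 × 0.887850 = 7.8131
pasta: 20.2 × (2.84/2.55) = 20.2 × 1.113725 = 22.4973
milk: 8.2 × (2.23/2.02) = 8.2 × 1.103960 = 9.0525
butter: 18.5 × (5.13/4.20) = 18.5 × 1.221429 = 22.5964
cooking oil: 15.9 × (6.81/8.04) = 15.9 × 0.847015 = 13.4675
Index = Σ wᵢ·(p₁ᵢ/p₀ᵢ) = 29.8539 + 7.8131 + 22.4973 + 9.0525 + 22.5964 + 13.4675 = 105.2807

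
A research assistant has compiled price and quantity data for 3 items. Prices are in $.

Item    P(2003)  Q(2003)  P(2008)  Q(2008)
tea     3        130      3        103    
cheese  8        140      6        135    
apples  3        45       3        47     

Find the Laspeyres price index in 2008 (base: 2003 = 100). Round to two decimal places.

82.98

Laspeyres price index uses base-period quantities as weights.
ΣP(2008)·Q(2003) = 3×130 + 6×140 + 3×45 = 390 + 840 + 135 = 1365
ΣP(2003)·Q(2003) = 3×130 + 8×140 + 3×45 = 390 + 1120 + 135 = 1645
Index = 1365 / 1645 × 100 = 82.9787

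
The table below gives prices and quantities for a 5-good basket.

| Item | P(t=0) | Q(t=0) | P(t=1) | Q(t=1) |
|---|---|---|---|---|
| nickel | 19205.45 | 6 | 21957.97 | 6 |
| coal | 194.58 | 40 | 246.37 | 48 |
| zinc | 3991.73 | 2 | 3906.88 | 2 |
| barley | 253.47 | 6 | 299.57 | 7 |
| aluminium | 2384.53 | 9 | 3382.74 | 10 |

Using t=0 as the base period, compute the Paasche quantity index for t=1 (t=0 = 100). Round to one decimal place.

103.1

Paasche quantity index uses current-period prices as weights.
ΣP(t=1)·Q(t=1) = 21957.97×6 + 246.37×48 + 3906.88×2 + 299.57×7 + 3382.74×10 = 131747.82 + 11825.76 + 7813.76 + 2096.99 + 33827.4 = 187311.73
ΣP(t=1)·Q(t=0) = 21957.97×6 + 246.37×40 + 3906.88×2 + 299.57×6 + 3382.74×9 = 131747.82 + 9854.8 + 7813.76 + 1797.42 + 30444.66 = 181658.46
Index = 187311.73 / 181658.46 × 100 = 103.1120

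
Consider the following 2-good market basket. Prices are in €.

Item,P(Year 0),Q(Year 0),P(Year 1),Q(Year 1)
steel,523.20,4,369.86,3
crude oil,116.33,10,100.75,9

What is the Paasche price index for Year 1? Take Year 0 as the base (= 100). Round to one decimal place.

77.1

Paasche price index uses current-period quantities as weights.
ΣP(Year 1)·Q(Year 1) = 369.86×3 + 100.75×9 = 1109.58 + 906.75 = 2016.33
ΣP(Year 0)·Q(Year 1) = 523.20×3 + 116.33×9 = 1569.6 + 1046.97 = 2616.57
Index = 2016.33 / 2616.57 × 100 = 77.0600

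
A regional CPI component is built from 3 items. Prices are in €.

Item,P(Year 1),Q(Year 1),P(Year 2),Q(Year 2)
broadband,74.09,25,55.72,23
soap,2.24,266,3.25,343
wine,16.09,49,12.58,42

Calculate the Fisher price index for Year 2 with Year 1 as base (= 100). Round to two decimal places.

Laspeyres component (base-period weights):
ΣP(Year 2)Q(Year 1) = 55.72×25 + 3.25×266 + 12.58×49 = 1393 + 864.5 + 616.42 = 2873.92
ΣP(Year 1)Q(Year 1) = 74.09×25 + 2.24×266 + 16.09×49 = 1852.25 + 595.84 + 788.41 = 3236.5
L = 2873.92 / 3236.5 × 100 = 88.7972
Paasche component (current-period weights):
ΣP(Year 2)Q(Year 2) = 55.72×23 + 3.25×343 + 12.58×42 = 1281.56 + 1114.75 + 528.36 = 2924.67
ΣP(Year 1)Q(Year 2) = 74.09×23 + 2.24×343 + 16.09×42 = 1704.07 + 768.32 + 675.78 = 3148.17
P = 2924.67 / 3148.17 × 100 = 92.9006
Fisher = √(L × P) = √(88.7972 × 92.9006) = 90.8257

90.83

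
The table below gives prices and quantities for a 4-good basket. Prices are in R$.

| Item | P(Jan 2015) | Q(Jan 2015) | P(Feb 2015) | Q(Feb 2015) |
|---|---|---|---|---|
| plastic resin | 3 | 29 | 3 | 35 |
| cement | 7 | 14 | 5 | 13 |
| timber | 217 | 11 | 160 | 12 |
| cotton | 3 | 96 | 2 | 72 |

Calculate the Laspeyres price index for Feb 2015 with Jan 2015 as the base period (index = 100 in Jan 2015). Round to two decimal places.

73.74

Laspeyres price index uses base-period quantities as weights.
ΣP(Feb 2015)·Q(Jan 2015) = 3×29 + 5×14 + 160×11 + 2×96 = 87 + 70 + 1760 + 192 = 2109
ΣP(Jan 2015)·Q(Jan 2015) = 3×29 + 7×14 + 217×11 + 3×96 = 87 + 98 + 2387 + 288 = 2860
Index = 2109 / 2860 × 100 = 73.7413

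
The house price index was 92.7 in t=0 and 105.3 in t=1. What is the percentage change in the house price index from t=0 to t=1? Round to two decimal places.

13.59%

Change = (105.3 − 92.7) / 92.7 × 100
       = 12.6 / 92.7 × 100 = 13.5922%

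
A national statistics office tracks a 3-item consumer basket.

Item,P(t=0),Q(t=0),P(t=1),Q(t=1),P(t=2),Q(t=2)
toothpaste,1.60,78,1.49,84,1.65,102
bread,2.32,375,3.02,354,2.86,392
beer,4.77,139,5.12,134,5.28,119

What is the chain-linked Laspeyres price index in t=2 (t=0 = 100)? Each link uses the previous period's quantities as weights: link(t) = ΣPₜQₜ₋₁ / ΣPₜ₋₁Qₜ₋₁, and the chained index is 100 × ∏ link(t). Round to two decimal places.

116.88

Link t=0→t=1:
ΣP(t=1)Q(t=0) = 1.49×78 + 3.02×375 + 5.12×139 = 116.22 + 1132.5 + 711.68 = 1960.4
ΣP(t=0)Q(t=0) = 1.60×78 + 2.32×375 + 4.77×139 = 124.8 + 870 + 663.03 = 1657.83
link = 1960.4/1657.83 = 1.182510
Link t=1→t=2:
ΣP(t=2)Q(t=1) = 1.65×84 + 2.86×354 + 5.28×134 = 138.6 + 1012.44 + 707.52 = 1858.56
ΣP(t=1)Q(t=1) = 1.49×84 + 3.02×354 + 5.12×134 = 125.16 + 1069.08 + 686.08 = 1880.32
link = 1858.56/1880.32 = 0.988428
Chained index = 100 × 1.182510 × 0.988428 = 116.8825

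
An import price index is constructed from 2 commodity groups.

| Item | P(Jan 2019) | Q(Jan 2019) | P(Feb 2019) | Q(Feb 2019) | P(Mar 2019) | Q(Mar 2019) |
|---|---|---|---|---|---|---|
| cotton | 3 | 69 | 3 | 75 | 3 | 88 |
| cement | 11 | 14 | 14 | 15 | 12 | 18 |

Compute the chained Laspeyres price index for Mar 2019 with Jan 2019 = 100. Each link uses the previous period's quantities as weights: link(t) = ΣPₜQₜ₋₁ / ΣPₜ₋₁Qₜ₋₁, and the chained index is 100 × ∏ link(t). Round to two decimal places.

103.94

Link Jan 2019→Feb 2019:
ΣP(Feb 2019)Q(Jan 2019) = 3×69 + 14×14 = 207 + 196 = 403
ΣP(Jan 2019)Q(Jan 2019) = 3×69 + 11×14 = 207 + 154 = 361
link = 403/361 = 1.116343
Link Feb 2019→Mar 2019:
ΣP(Mar 2019)Q(Feb 2019) = 3×75 + 12×15 = 225 + 180 = 405
ΣP(Feb 2019)Q(Feb 2019) = 3×75 + 14×15 = 225 + 210 = 435
link = 405/435 = 0.931034
Chained index = 100 × 1.116343 × 0.931034 = 103.9354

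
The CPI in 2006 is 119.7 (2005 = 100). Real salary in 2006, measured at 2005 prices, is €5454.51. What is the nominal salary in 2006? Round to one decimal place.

Nominal = Real × (Index/100) = 5454.51 × (119.7/100)
        = 5454.51 × 1.197 = 6529.0485

6529.0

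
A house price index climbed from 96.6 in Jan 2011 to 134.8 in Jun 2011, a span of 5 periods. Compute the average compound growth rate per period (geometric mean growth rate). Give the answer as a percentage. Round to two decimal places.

6.89%

Growth factor = (134.8/96.6)^(1/5) = (1.395445)^(1/5) = 1.068913
Growth rate = 1.068913 − 1 = 0.068913 = 6.8913%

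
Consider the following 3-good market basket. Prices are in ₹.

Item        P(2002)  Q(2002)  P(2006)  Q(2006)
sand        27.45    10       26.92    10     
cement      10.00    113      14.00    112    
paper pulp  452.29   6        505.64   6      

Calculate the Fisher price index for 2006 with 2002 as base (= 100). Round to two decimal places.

Laspeyres component (base-period weights):
ΣP(2006)Q(2002) = 26.92×10 + 14.00×113 + 505.64×6 = 269.2 + 1582 + 3033.84 = 4885.04
ΣP(2002)Q(2002) = 27.45×10 + 10.00×113 + 452.29×6 = 274.5 + 1130 + 2713.74 = 4118.24
L = 4885.04 / 4118.24 × 100 = 118.6196
Paasche component (current-period weights):
ΣP(2006)Q(2006) = 26.92×10 + 14.00×112 + 505.64×6 = 269.2 + 1568 + 3033.84 = 4871.04
ΣP(2002)Q(2006) = 27.45×10 + 10.00×112 + 452.29×6 = 274.5 + 1120 + 2713.74 = 4108.24
P = 4871.04 / 4108.24 × 100 = 118.5676
Fisher = √(L × P) = √(118.6196 × 118.5676) = 118.5936

118.59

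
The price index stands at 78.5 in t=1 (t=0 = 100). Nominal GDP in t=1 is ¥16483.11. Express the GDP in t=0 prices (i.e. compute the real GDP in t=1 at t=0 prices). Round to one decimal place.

20997.6

Real = Nominal ÷ (Index/100) = 16483.11 ÷ (78.5/100)
     = 16483.11 ÷ 0.785 = 20997.5924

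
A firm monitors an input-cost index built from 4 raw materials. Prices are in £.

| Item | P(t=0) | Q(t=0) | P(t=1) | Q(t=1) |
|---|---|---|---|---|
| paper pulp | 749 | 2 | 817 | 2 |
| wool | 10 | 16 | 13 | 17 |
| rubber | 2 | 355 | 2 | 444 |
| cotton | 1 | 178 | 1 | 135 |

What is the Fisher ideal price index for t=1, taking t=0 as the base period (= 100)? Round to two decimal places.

Laspeyres component (base-period weights):
ΣP(t=1)Q(t=0) = 817×2 + 13×16 + 2×355 + 1×178 = 1634 + 208 + 710 + 178 = 2730
ΣP(t=0)Q(t=0) = 749×2 + 10×16 + 2×355 + 1×178 = 1498 + 160 + 710 + 178 = 2546
L = 2730 / 2546 × 100 = 107.2270
Paasche component (current-period weights):
ΣP(t=1)Q(t=1) = 817×2 + 13×17 + 2×444 + 1×135 = 1634 + 221 + 888 + 135 = 2878
ΣP(t=0)Q(t=1) = 749×2 + 10×17 + 2×444 + 1×135 = 1498 + 170 + 888 + 135 = 2691
P = 2878 / 2691 × 100 = 106.9491
Fisher = √(L × P) = √(107.2270 × 106.9491) = 107.0880

107.09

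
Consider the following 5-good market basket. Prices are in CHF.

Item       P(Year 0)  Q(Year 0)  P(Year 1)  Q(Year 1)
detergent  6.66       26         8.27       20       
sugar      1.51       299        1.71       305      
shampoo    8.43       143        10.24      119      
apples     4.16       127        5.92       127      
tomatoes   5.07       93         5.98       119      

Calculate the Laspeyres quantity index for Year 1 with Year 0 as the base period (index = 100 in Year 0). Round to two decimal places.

Laspeyres quantity index uses base-period prices as weights.
ΣP(Year 0)·Q(Year 1) = 6.66×20 + 1.51×305 + 8.43×119 + 4.16×127 + 5.07×119 = 133.2 + 460.55 + 1003.17 + 528.32 + 603.33 = 2728.57
ΣP(Year 0)·Q(Year 0) = 6.66×26 + 1.51×299 + 8.43×143 + 4.16×127 + 5.07×93 = 173.16 + 451.49 + 1205.49 + 528.32 + 471.51 = 2829.97
Index = 2728.57 / 2829.97 × 100 = 96.4169

96.42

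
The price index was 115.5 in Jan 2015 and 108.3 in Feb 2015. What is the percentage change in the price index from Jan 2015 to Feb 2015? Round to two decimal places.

-6.23%

Change = (108.3 − 115.5) / 115.5 × 100
       = -7.2 / 115.5 × 100 = -6.2338%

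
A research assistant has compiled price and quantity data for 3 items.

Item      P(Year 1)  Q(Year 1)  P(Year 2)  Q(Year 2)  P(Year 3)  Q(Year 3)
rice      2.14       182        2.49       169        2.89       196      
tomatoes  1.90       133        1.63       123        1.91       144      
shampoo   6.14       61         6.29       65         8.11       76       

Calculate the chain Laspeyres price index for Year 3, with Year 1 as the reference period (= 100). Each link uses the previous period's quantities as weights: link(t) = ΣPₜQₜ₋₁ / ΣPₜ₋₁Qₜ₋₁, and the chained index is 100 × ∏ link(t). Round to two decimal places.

Link Year 1→Year 2:
ΣP(Year 2)Q(Year 1) = 2.49×182 + 1.63×133 + 6.29×61 = 453.18 + 216.79 + 383.69 = 1053.66
ΣP(Year 1)Q(Year 1) = 2.14×182 + 1.90×133 + 6.14×61 = 389.48 + 252.7 + 374.54 = 1016.72
link = 1053.66/1016.72 = 1.036333
Link Year 2→Year 3:
ΣP(Year 3)Q(Year 2) = 2.89×169 + 1.91×123 + 8.11×65 = 488.41 + 234.93 + 527.15 = 1250.49
ΣP(Year 2)Q(Year 2) = 2.49×169 + 1.63×123 + 6.29×65 = 420.81 + 200.49 + 408.85 = 1030.15
link = 1250.49/1030.15 = 1.213891
Chained index = 100 × 1.036333 × 1.213891 = 125.7995

125.80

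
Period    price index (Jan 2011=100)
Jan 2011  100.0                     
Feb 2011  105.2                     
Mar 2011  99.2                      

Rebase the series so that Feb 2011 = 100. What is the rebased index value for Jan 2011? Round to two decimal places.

95.06

Rebased(Jan 2011) = 100.0 / 105.2 × 100 = 95.0570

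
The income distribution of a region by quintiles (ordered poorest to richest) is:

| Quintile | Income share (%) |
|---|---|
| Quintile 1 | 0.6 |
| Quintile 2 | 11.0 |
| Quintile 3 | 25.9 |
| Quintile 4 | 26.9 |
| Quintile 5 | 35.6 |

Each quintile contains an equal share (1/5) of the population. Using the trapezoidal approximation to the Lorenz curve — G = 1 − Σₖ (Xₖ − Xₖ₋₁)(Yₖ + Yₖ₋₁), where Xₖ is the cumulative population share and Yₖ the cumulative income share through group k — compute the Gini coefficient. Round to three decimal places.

0.344

Cumulative income shares Yₖ: 0.0060, 0.1160, 0.3750, 0.6440, 1.0000
Σ (Xₖ−Xₖ₋₁)(Yₖ+Yₖ₋₁) = (1/5)(0.0060+0.0000) + (1/5)(0.1160+0.0060) + (1/5)(0.3750+0.1160) + (1/5)(0.6440+0.3750) + (1/5)(1.0000+0.6440)
  = 0.0012 + 0.0244 + 0.0982 + 0.2038 + 0.3288 = 0.6564
G = 1 − 0.6564 = 0.3436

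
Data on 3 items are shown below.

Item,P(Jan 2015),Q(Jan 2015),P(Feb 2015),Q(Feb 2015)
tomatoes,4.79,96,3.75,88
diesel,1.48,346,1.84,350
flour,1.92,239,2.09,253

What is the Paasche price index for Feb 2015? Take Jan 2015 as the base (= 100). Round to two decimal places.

Paasche price index uses current-period quantities as weights.
ΣP(Feb 2015)·Q(Feb 2015) = 3.75×88 + 1.84×350 + 2.09×253 = 330 + 644 + 528.77 = 1502.77
ΣP(Jan 2015)·Q(Feb 2015) = 4.79×88 + 1.48×350 + 1.92×253 = 421.52 + 518 + 485.76 = 1425.28
Index = 1502.77 / 1425.28 × 100 = 105.4368

105.44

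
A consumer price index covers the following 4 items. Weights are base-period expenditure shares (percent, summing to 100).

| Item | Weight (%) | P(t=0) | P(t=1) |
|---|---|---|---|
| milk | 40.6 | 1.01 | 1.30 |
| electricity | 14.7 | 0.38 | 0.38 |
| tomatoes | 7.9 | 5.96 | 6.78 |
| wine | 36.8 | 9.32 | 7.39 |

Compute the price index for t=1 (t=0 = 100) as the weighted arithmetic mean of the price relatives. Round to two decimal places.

milk: 40.6 × (1.30/1.01) = 40.6 × 1.287129 = 52.2574
electricity: 14.7 × (0.38/0.38) = 14.7 × 1.000000 = 14.7000
tomatoes: 7.9 × (6.78/5.96) = 7.9 × 1.137584 = 8.9869
wine: 36.8 × (7.39/9.32) = 36.8 × 0.792918 = 29.1794
Index = Σ wᵢ·(p₁ᵢ/p₀ᵢ) = 52.2574 + 14.7000 + 8.9869 + 29.1794 = 105.1237

105.12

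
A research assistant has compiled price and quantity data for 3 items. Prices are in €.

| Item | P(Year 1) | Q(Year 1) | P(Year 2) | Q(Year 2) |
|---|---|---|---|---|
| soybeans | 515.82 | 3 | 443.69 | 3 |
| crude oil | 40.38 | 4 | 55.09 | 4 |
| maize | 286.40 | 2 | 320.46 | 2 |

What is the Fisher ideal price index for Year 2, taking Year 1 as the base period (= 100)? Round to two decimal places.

Laspeyres component (base-period weights):
ΣP(Year 2)Q(Year 1) = 443.69×3 + 55.09×4 + 320.46×2 = 1331.07 + 220.36 + 640.92 = 2192.35
ΣP(Year 1)Q(Year 1) = 515.82×3 + 40.38×4 + 286.40×2 = 1547.46 + 161.52 + 572.8 = 2281.78
L = 2192.35 / 2281.78 × 100 = 96.0807
Paasche component (current-period weights):
ΣP(Year 2)Q(Year 2) = 443.69×3 + 55.09×4 + 320.46×2 = 1331.07 + 220.36 + 640.92 = 2192.35
ΣP(Year 1)Q(Year 2) = 515.82×3 + 40.38×4 + 286.40×2 = 1547.46 + 161.52 + 572.8 = 2281.78
P = 2192.35 / 2281.78 × 100 = 96.0807
Fisher = √(L × P) = √(96.0807 × 96.0807) = 96.0807

96.08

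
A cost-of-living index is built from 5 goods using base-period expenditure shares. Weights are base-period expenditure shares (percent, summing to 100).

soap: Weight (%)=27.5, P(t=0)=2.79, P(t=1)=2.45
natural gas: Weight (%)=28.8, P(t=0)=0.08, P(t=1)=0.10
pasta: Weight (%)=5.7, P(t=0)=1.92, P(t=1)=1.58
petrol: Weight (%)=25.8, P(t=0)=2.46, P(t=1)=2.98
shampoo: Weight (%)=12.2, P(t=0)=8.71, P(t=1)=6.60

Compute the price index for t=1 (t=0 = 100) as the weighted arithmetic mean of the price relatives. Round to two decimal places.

soap: 27.5 × (2.45/2.79) = 27.5 × 0.878136 = 24.1487
natural gas: 28.8 × (0.10/0.08) = 28.8 × 1.250000 = 36.0000
pasta: 5.7 × (1.58/1.92) = 5.7 × 0.822917 = 4.6906
petrol: 25.8 × (2.98/2.46) = 25.8 × 1.211382 = 31.2537
shampoo: 12.2 × (6.60/8.71) = 12.2 × 0.757750 = 9.2445
Index = Σ wᵢ·(p₁ᵢ/p₀ᵢ) = 24.1487 + 36.0000 + 4.6906 + 31.2537 + 9.2445 = 105.3376

105.34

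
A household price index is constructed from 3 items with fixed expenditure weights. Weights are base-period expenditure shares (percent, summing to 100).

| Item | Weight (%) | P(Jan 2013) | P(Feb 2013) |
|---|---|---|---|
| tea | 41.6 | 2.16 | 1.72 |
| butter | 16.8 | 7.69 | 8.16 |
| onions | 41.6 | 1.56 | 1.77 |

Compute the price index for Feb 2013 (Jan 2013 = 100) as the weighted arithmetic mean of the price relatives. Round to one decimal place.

98.2

tea: 41.6 × (1.72/2.16) = 41.6 × 0.796296 = 33.1259
butter: 16.8 × (8.16/7.69) = 16.8 × 1.061118 = 17.8268
onions: 41.6 × (1.77/1.56) = 41.6 × 1.134615 = 47.2000
Index = Σ wᵢ·(p₁ᵢ/p₀ᵢ) = 33.1259 + 17.8268 + 47.2000 = 98.1527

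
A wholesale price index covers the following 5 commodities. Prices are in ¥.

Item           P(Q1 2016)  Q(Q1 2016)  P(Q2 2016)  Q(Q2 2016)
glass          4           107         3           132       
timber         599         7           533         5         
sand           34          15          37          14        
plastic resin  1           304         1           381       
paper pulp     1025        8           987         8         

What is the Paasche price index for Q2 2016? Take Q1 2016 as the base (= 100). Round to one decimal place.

94.2

Paasche price index uses current-period quantities as weights.
ΣP(Q2 2016)·Q(Q2 2016) = 3×132 + 533×5 + 37×14 + 1×381 + 987×8 = 396 + 2665 + 518 + 381 + 7896 = 11856
ΣP(Q1 2016)·Q(Q2 2016) = 4×132 + 599×5 + 34×14 + 1×381 + 1025×8 = 528 + 2995 + 476 + 381 + 8200 = 12580
Index = 11856 / 12580 × 100 = 94.2448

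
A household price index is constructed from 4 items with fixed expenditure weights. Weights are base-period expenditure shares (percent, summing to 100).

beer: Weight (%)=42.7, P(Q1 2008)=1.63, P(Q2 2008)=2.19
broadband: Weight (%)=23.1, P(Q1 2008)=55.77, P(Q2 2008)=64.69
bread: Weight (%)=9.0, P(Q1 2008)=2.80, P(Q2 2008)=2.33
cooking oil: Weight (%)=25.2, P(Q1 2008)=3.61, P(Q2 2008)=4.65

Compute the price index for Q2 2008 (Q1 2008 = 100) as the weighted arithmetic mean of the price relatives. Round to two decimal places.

beer: 42.7 × (2.19/1.63) = 42.7 × 1.343558 = 57.3699
broadband: 23.1 × (64.69/55.77) = 23.1 × 1.159943 = 26.7947
bread: 9.0 × (2.33/2.80) = 9.0 × 0.832143 = 7.4893
cooking oil: 25.2 × (4.65/3.61) = 25.2 × 1.288089 = 32.4598
Index = Σ wᵢ·(p₁ᵢ/p₀ᵢ) = 57.3699 + 26.7947 + 7.4893 + 32.4598 = 124.1137

124.11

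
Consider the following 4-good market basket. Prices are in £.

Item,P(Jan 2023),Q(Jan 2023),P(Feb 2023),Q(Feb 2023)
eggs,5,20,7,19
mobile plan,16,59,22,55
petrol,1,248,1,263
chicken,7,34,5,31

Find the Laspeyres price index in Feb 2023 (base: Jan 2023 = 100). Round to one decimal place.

121.3

Laspeyres price index uses base-period quantities as weights.
ΣP(Feb 2023)·Q(Jan 2023) = 7×20 + 22×59 + 1×248 + 5×34 = 140 + 1298 + 248 + 170 = 1856
ΣP(Jan 2023)·Q(Jan 2023) = 5×20 + 16×59 + 1×248 + 7×34 = 100 + 944 + 248 + 238 = 1530
Index = 1856 / 1530 × 100 = 121.3072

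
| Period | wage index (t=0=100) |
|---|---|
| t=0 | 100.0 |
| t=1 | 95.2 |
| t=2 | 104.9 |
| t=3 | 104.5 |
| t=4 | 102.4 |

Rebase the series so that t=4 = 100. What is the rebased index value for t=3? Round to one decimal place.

Rebased(t=3) = 104.5 / 102.4 × 100 = 102.0508

102.1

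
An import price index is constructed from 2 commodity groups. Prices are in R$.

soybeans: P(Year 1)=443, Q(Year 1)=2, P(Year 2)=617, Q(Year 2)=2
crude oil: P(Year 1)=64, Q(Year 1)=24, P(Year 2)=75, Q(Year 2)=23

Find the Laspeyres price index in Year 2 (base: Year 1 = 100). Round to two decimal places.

125.27

Laspeyres price index uses base-period quantities as weights.
ΣP(Year 2)·Q(Year 1) = 617×2 + 75×24 = 1234 + 1800 = 3034
ΣP(Year 1)·Q(Year 1) = 443×2 + 64×24 = 886 + 1536 = 2422
Index = 3034 / 2422 × 100 = 125.2684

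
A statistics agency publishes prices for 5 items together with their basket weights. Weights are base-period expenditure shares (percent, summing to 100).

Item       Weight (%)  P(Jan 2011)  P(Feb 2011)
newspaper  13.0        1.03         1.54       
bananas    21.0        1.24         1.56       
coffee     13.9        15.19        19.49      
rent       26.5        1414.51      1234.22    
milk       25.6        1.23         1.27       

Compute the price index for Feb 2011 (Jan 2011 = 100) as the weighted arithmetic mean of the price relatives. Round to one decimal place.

newspaper: 13.0 × (1.54/1.03) = 13.0 × 1.495146 = 19.4369
bananas: 21.0 × (1.56/1.24) = 21.0 × 1.258065 = 26.4194
coffee: 13.9 × (19.49/15.19) = 13.9 × 1.283081 = 17.8348
rent: 26.5 × (1234.22/1414.51) = 26.5 × 0.872542 = 23.1224
milk: 25.6 × (1.27/1.23) = 25.6 × 1.032520 = 26.4325
Index = Σ wᵢ·(p₁ᵢ/p₀ᵢ) = 19.4369 + 26.4194 + 17.8348 + 23.1224 + 26.4325 = 113.2460

113.2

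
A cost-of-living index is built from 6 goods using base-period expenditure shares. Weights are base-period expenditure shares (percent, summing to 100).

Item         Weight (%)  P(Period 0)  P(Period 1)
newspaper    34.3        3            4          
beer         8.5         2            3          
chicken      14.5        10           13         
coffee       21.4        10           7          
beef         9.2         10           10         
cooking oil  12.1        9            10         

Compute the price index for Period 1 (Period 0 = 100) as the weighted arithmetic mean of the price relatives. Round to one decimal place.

115.0

newspaper: 34.3 × (4/3) = 34.3 × 1.333333 = 45.7333
beer: 8.5 × (3/2) = 8.5 × 1.500000 = 12.7500
chicken: 14.5 × (13/10) = 14.5 × 1.300000 = 18.8500
coffee: 21.4 × (7/10) = 21.4 × 0.700000 = 14.9800
beef: 9.2 × (10/10) = 9.2 × 1.000000 = 9.2000
cooking oil: 12.1 × (10/9) = 12.1 × 1.111111 = 13.4444
Index = Σ wᵢ·(p₁ᵢ/p₀ᵢ) = 45.7333 + 12.7500 + 18.8500 + 14.9800 + 9.2000 + 13.4444 = 114.9578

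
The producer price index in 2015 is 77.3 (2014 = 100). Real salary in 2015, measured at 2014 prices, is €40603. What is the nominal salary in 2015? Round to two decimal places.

Nominal = Real × (Index/100) = 40603 × (77.3/100)
        = 40603 × 0.773 = 31386.1190

31386.12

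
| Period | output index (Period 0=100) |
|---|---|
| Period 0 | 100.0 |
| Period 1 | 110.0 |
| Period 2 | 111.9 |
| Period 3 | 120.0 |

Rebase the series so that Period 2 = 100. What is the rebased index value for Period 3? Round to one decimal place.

Rebased(Period 3) = 120.0 / 111.9 × 100 = 107.2386

107.2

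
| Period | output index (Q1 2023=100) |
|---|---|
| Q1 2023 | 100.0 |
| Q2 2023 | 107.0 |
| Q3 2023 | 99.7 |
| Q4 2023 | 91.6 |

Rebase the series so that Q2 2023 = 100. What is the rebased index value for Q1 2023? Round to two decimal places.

93.46

Rebased(Q1 2023) = 100.0 / 107.0 × 100 = 93.4579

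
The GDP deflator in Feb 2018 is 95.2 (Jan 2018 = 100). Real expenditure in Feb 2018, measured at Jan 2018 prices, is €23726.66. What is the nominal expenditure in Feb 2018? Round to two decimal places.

Nominal = Real × (Index/100) = 23726.66 × (95.2/100)
        = 23726.66 × 0.952 = 22587.7803

22587.78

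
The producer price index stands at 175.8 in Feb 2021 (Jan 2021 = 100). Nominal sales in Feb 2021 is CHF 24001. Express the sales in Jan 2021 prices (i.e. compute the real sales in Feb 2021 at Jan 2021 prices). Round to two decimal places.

Real = Nominal ÷ (Index/100) = 24001 ÷ (175.8/100)
     = 24001 ÷ 1.758 = 13652.4460

13652.45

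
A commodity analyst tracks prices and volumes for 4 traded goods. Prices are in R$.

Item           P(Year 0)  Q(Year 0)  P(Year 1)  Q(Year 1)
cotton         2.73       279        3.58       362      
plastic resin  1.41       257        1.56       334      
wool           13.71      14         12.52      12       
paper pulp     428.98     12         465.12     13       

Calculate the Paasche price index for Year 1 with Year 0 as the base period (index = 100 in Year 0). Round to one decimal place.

Paasche price index uses current-period quantities as weights.
ΣP(Year 1)·Q(Year 1) = 3.58×362 + 1.56×334 + 12.52×12 + 465.12×13 = 1295.96 + 521.04 + 150.24 + 6046.56 = 8013.8
ΣP(Year 0)·Q(Year 1) = 2.73×362 + 1.41×334 + 13.71×12 + 428.98×13 = 988.26 + 470.94 + 164.52 + 5576.74 = 7200.46
Index = 8013.8 / 7200.46 × 100 = 111.2957

111.3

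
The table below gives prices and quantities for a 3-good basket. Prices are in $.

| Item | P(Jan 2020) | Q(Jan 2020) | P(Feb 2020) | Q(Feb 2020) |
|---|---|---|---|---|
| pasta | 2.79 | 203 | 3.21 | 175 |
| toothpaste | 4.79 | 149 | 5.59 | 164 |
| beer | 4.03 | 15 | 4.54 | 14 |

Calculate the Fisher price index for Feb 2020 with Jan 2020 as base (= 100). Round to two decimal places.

115.87

Laspeyres component (base-period weights):
ΣP(Feb 2020)Q(Jan 2020) = 3.21×203 + 5.59×149 + 4.54×15 = 651.63 + 832.91 + 68.1 = 1552.64
ΣP(Jan 2020)Q(Jan 2020) = 2.79×203 + 4.79×149 + 4.03×15 = 566.37 + 713.71 + 60.45 = 1340.53
L = 1552.64 / 1340.53 × 100 = 115.8228
Paasche component (current-period weights):
ΣP(Feb 2020)Q(Feb 2020) = 3.21×175 + 5.59×164 + 4.54×14 = 561.75 + 916.76 + 63.56 = 1542.07
ΣP(Jan 2020)Q(Feb 2020) = 2.79×175 + 4.79×164 + 4.03×14 = 488.25 + 785.56 + 56.42 = 1330.23
P = 1542.07 / 1330.23 × 100 = 115.9251
Fisher = √(L × P) = √(115.8228 × 115.9251) = 115.8739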